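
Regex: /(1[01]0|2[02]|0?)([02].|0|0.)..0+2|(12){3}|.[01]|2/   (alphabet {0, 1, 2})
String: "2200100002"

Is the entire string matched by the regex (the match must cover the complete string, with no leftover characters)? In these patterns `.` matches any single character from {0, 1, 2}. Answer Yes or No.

Yes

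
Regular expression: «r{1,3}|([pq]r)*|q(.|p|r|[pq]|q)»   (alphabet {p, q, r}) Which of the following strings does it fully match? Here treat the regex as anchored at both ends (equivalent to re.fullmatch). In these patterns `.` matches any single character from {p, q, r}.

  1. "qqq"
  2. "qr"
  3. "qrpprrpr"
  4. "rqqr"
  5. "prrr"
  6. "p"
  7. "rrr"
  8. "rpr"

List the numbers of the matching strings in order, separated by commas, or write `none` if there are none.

1 → no match
2 → match
3 → no match
4 → no match
5 → no match
6 → no match
7 → match
8 → no match

2, 7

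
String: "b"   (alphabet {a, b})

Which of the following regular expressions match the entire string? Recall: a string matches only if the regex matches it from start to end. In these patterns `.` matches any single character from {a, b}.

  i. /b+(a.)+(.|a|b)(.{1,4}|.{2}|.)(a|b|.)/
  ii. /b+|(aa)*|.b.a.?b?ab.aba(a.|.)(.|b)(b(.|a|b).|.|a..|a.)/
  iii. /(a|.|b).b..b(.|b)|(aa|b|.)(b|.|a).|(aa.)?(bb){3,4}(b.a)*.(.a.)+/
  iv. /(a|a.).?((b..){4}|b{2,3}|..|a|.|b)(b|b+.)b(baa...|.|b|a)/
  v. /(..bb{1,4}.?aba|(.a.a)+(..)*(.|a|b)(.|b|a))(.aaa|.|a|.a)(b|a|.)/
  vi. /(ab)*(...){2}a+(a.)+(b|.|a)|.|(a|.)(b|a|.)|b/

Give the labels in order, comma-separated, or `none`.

i → no match
ii → match
iii → no match
iv → no match — must start with "a"
v → no match
vi → match

ii, vi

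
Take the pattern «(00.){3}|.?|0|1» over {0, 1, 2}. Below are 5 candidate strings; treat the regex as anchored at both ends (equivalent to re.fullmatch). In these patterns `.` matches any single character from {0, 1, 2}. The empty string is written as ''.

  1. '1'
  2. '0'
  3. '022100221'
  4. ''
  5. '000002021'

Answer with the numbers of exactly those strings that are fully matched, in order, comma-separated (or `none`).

1. '1' → match
2. '0' → match
3. '022100221' → no match
4. '' → match
5. '000002021' → no match

1, 2, 4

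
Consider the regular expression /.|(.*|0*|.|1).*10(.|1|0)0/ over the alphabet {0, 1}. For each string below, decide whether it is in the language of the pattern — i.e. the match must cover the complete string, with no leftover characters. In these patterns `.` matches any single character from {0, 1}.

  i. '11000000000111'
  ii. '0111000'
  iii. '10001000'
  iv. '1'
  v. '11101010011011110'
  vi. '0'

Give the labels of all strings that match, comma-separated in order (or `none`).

i → no match
ii → match
iii → match
iv → match
v → no match
vi → match

ii, iii, iv, vi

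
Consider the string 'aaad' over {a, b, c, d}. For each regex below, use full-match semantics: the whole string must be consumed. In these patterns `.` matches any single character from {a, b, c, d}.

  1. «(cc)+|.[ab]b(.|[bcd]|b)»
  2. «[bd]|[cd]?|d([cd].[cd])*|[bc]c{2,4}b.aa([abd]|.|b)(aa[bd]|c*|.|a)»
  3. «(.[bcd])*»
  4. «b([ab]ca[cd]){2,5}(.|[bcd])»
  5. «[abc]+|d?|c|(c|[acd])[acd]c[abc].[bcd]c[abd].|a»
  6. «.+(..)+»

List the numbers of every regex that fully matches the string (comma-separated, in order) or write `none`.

1 → no match
2 → no match
3 → no match
4 → no match — must start with 'b'
5 → no match
6 → match

6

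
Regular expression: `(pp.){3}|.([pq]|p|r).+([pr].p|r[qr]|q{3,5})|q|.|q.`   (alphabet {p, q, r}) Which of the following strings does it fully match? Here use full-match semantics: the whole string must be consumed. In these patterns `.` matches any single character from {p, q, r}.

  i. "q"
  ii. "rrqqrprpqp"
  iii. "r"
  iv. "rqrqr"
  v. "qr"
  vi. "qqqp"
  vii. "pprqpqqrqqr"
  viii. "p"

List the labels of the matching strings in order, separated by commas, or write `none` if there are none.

i, ii, iii, v, viii

i → match
ii → match
iii → match
iv → no match
v → match
vi → no match
vii → no match
viii → match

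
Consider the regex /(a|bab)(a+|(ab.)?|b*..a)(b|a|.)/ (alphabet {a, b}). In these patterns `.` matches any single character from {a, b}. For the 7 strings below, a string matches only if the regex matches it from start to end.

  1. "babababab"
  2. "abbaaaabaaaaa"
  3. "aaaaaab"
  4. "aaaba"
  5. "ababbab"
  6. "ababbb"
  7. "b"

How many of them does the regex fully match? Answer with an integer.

1

1. "babababab" → no match
2 → no match
3. "aaaaaab" → match
4. "aaaba" → no match
5. "ababbab" → no match
6. "ababbb" → no match
7. "b" → no match
Total matched: 1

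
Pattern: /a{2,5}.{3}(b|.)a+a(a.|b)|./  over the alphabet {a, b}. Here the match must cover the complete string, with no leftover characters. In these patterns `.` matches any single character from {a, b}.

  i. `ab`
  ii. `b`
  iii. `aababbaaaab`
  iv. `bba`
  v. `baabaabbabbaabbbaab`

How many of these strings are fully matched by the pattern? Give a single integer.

i → no match
ii → match
iii → match
iv → no match
v → no match
Total matched: 2

2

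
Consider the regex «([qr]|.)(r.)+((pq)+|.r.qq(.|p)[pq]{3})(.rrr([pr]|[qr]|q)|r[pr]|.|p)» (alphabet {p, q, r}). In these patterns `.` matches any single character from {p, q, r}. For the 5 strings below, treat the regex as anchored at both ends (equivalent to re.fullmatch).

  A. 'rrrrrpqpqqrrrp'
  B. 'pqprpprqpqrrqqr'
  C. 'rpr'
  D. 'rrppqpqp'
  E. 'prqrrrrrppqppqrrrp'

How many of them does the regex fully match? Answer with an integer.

2

A → match
B → no match
C → no match
D → match
E → no match
Total matched: 2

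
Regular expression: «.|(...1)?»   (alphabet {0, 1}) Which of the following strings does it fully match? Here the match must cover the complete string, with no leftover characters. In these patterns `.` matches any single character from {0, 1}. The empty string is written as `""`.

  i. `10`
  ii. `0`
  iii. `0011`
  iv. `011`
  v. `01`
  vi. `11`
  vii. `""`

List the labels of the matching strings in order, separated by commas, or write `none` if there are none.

i → no match
ii → match
iii → match
iv → no match
v → no match
vi → no match
vii → match

ii, iii, vii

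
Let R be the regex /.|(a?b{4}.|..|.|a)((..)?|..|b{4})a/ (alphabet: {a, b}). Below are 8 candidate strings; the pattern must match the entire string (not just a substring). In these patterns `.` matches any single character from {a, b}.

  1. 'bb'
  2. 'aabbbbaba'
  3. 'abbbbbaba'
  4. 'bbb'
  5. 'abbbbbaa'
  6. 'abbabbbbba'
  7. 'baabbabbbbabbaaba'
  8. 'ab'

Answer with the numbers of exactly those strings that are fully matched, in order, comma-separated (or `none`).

1 → no match
2 → no match
3 → match
4 → no match
5 → no match
6 → no match
7 → no match
8 → no match

3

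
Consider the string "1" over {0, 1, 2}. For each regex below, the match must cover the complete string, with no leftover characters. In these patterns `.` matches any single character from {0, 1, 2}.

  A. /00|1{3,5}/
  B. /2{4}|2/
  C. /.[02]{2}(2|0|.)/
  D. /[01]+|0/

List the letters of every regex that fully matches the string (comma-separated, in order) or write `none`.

D

A → no match
B → no match — must start with "2"
C → no match
D → match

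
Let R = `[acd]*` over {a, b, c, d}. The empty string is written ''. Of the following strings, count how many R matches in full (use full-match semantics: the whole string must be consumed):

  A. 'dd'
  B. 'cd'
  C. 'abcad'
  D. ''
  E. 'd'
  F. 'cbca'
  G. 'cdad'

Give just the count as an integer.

5

A → match
B → match
C → no match
D → match
E → match
F → no match
G → match
Total matched: 5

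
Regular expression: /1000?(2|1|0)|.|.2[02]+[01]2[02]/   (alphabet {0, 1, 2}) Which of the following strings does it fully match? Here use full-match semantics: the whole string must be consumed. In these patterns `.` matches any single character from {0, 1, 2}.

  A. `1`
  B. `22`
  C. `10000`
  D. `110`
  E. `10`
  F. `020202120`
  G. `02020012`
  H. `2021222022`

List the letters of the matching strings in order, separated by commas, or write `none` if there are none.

A, C, F

A → match
B → no match
C → match
D → no match
E → no match
F → match
G → no match
H → no match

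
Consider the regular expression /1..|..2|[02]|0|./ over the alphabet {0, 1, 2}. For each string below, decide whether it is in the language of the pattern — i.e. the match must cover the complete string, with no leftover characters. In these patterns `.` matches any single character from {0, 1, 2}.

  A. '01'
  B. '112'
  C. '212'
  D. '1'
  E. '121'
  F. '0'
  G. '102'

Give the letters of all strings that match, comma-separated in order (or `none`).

B, C, D, E, F, G

A → no match
B → match
C → match
D → match
E → match
F → match
G → match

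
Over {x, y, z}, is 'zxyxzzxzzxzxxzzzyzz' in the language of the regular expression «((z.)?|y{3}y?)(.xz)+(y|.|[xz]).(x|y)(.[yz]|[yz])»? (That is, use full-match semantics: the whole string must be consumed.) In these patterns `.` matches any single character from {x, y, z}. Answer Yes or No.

Yes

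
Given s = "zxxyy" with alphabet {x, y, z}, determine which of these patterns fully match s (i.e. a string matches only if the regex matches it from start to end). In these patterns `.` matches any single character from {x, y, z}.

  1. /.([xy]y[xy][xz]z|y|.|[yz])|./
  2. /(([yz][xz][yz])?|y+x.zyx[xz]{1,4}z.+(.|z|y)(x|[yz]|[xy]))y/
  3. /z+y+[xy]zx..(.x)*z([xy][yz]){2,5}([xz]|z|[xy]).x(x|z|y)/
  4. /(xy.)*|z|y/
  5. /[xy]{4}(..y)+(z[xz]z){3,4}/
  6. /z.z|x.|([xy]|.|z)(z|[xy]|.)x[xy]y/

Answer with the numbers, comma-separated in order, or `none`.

6

1 → no match
2 → no match
3 → no match
4 → no match
5 → no match — must end with "z"
6 → match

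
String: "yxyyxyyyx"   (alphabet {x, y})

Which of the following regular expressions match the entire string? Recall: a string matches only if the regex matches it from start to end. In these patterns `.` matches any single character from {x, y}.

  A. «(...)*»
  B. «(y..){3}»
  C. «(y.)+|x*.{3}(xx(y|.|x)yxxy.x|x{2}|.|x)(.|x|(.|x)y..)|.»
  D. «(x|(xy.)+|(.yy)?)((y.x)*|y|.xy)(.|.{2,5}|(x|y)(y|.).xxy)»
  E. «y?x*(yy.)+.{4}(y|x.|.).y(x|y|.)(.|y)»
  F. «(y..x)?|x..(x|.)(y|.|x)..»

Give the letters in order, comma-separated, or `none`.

A → match
B → match
C → no match
D → no match
E → no match
F → no match

A, B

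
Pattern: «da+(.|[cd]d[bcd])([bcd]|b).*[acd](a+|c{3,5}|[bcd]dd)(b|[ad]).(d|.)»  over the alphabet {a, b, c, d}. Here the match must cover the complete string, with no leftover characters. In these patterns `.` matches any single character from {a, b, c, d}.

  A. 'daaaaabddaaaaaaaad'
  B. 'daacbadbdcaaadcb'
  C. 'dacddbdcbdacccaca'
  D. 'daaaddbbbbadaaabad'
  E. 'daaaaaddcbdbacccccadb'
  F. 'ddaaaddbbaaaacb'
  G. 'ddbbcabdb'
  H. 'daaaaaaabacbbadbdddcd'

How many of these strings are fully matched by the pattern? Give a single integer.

6

A → match
B → match
C → match
D → match
E → match
F → no match — must start with 'da'
G. 'ddbbcabdb' → no match — must start with 'da'
H → match
Total matched: 6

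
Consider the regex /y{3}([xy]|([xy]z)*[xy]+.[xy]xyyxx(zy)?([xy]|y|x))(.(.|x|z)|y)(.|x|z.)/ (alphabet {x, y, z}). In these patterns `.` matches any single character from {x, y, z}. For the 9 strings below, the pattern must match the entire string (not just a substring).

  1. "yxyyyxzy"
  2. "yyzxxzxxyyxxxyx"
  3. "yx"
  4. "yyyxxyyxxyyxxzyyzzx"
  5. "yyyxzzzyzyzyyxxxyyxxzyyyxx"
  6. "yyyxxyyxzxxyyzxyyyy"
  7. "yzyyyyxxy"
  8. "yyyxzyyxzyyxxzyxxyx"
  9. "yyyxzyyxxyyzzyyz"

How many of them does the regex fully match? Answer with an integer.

1. "yxyyyxzy" → no match
2 → no match
3. "yx" → no match
4 → match
5 → no match
6 → no match
7. "yzyyyyxxy" → no match
8 → no match
9 → no match
Total matched: 1

1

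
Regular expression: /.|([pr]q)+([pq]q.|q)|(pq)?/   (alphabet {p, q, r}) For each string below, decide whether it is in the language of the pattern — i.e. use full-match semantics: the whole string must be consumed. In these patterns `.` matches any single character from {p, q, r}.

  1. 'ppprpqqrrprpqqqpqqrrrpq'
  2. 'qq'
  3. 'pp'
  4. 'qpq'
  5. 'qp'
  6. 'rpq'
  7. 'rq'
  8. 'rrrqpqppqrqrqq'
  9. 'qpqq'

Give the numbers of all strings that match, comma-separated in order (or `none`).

none

1 → no match
2. 'qq' → no match
3. 'pp' → no match
4. 'qpq' → no match
5. 'qp' → no match
6. 'rpq' → no match
7. 'rq' → no match
8 → no match
9. 'qpqq' → no match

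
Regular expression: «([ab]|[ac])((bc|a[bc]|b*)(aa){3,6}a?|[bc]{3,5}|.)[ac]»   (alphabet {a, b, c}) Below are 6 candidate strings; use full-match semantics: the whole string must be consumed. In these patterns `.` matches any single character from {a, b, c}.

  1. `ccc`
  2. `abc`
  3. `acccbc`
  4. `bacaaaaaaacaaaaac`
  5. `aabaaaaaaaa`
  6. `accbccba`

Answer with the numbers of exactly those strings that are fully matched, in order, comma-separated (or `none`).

1. `ccc` → match
2. `abc` → match
3. `acccbc` → match
4 → no match
5. `aabaaaaaaaa` → match
6. `accbccba` → no match

1, 2, 3, 5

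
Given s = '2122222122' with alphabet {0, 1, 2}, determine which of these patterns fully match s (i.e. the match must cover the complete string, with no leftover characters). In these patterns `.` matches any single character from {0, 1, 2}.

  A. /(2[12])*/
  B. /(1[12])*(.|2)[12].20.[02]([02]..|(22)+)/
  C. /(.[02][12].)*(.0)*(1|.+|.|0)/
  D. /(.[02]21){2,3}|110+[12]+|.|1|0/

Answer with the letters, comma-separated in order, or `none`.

A → match
B → no match
C → match
D → no match

A, C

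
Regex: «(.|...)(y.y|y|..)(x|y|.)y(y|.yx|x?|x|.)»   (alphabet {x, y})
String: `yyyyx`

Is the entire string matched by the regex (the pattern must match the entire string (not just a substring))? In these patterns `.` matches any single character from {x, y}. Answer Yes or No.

Yes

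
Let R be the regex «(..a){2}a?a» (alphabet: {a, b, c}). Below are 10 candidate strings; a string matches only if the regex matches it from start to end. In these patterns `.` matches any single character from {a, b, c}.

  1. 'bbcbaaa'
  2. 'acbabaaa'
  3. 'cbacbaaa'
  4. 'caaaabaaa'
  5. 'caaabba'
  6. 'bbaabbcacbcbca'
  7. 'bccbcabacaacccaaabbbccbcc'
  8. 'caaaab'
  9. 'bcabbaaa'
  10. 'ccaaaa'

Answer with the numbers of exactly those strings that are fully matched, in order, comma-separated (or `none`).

3, 9

1 → no match
2 → no match
3 → match
4 → no match
5 → no match
6 → no match
7 → no match — must end with 'a'
8 → no match — must end with 'a'
9 → match
10 → no match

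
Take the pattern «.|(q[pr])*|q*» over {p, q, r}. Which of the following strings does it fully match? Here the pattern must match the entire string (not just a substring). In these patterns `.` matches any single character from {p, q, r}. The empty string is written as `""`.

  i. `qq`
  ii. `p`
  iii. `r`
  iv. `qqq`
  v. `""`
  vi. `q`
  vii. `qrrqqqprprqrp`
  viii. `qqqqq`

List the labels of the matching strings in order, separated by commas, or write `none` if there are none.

i. `qq` → match
ii. `p` → match
iii. `r` → match
iv. `qqq` → match
v. `""` → match
vi. `q` → match
vii → no match
viii. `qqqqq` → match

i, ii, iii, iv, v, vi, viii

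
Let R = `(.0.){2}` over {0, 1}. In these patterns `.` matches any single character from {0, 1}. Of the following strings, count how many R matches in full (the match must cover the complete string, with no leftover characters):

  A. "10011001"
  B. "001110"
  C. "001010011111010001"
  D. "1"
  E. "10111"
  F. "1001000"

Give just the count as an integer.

A → no match
B → no match
C → no match
D → no match
E → no match
F → no match
Total matched: 0

0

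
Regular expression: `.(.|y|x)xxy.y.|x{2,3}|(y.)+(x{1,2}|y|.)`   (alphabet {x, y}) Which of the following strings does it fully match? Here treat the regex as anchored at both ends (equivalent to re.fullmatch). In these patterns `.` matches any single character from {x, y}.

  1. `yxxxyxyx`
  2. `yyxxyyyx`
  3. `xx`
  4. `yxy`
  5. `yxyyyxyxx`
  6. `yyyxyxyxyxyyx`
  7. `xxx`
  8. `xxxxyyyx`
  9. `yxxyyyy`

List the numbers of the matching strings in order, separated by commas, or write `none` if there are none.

1, 2, 3, 4, 5, 6, 7, 8

1. `yxxxyxyx` → match
2. `yyxxyyyx` → match
3. `xx` → match
4. `yxy` → match
5. `yxyyyxyxx` → match
6 → match
7. `xxx` → match
8. `xxxxyyyx` → match
9. `yxxyyyy` → no match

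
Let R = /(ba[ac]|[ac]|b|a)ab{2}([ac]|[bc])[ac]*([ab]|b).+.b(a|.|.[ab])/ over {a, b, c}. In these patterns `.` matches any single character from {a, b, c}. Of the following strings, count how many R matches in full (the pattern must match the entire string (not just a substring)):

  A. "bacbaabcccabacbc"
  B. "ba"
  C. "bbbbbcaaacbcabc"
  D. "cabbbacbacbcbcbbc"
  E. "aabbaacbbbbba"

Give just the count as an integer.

A → no match
B → no match
C → no match
D → match
E → match
Total matched: 2

2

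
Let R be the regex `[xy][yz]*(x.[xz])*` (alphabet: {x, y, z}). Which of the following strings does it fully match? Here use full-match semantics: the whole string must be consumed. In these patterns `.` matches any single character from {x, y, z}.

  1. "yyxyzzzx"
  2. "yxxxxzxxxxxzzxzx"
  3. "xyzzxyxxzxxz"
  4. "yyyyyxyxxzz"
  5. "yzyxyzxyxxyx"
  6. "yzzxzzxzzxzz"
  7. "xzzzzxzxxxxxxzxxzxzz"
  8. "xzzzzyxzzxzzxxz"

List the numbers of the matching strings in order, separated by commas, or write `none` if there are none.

2, 4, 5, 6, 7, 8

1 → no match
2 → match
3 → no match
4 → match
5 → match
6 → match
7 → match
8 → match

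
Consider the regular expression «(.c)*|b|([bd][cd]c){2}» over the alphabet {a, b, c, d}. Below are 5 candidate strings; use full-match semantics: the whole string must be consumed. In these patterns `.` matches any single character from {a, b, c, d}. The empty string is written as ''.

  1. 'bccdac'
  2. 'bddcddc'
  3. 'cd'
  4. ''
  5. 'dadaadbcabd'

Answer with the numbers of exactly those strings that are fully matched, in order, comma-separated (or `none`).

4

1 → no match
2 → no match
3 → no match
4 → match
5 → no match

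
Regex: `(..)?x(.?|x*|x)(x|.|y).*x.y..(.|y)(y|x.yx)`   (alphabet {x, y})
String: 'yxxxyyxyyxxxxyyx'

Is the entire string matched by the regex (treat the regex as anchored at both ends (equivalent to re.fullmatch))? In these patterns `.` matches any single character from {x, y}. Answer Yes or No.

Yes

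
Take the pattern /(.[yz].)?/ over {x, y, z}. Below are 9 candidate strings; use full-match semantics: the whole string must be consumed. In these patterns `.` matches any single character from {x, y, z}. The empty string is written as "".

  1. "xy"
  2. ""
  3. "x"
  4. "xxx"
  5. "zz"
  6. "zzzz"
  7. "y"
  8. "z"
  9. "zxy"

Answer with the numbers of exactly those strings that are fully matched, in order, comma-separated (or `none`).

2

1. "xy" → no match
2. "" → match
3. "x" → no match
4. "xxx" → no match
5. "zz" → no match
6. "zzzz" → no match
7. "y" → no match
8. "z" → no match
9. "zxy" → no match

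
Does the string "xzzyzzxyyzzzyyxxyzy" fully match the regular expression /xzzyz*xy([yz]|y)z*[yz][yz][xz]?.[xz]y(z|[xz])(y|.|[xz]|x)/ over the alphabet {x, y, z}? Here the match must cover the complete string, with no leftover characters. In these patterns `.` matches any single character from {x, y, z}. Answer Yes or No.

Yes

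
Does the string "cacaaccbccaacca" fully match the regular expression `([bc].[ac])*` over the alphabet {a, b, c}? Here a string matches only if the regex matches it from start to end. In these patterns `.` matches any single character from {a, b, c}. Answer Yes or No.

No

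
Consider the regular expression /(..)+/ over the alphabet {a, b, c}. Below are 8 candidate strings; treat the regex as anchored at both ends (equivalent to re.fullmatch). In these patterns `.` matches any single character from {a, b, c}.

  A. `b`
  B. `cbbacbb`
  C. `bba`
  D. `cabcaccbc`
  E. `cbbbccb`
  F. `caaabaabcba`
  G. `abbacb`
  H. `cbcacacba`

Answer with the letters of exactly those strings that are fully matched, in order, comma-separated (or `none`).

G

A → no match
B → no match
C → no match
D → no match
E → no match
F → no match
G → match
H → no match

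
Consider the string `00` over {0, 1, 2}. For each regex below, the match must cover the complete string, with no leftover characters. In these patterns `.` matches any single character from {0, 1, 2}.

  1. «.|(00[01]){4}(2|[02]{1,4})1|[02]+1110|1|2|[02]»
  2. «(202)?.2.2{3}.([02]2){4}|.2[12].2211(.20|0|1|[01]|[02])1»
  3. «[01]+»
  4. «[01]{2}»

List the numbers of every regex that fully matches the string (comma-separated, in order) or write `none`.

1 → no match
2 → no match
3 → match
4 → match

3, 4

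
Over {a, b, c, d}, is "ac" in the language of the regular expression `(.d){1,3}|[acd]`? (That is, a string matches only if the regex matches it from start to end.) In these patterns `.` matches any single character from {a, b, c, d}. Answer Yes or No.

No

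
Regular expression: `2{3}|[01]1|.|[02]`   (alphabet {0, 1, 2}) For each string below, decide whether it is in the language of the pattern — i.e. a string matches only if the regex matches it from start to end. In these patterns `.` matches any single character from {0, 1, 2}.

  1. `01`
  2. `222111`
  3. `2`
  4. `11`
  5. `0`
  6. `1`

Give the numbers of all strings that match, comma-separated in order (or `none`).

1 → match
2 → no match
3 → match
4 → match
5 → match
6 → match

1, 3, 4, 5, 6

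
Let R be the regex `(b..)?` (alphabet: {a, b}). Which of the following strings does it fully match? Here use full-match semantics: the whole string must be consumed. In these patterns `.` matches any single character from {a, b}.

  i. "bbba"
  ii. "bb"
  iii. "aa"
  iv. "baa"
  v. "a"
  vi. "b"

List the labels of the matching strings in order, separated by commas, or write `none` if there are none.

i. "bbba" → no match
ii. "bb" → no match
iii. "aa" → no match
iv. "baa" → match
v. "a" → no match
vi. "b" → no match

iv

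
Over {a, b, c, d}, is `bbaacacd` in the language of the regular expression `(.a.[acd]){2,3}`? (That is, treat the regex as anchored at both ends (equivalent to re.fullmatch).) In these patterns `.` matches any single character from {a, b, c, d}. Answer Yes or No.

No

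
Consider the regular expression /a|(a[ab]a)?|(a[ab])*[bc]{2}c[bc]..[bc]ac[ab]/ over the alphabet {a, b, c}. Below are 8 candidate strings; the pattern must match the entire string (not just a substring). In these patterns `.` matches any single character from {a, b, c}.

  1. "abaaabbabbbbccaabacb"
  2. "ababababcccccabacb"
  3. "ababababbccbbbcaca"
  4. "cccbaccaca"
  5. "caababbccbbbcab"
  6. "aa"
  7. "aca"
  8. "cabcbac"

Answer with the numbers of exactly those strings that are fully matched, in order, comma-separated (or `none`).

1 → no match
2 → match
3 → match
4 → match
5 → no match
6 → no match
7 → no match
8 → no match

2, 3, 4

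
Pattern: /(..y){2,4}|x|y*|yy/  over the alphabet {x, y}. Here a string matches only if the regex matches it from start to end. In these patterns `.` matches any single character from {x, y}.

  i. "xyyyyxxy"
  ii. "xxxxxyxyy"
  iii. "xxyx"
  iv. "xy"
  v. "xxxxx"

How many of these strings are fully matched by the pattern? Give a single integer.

i → no match
ii → no match
iii → no match
iv → no match
v → no match
Total matched: 0

0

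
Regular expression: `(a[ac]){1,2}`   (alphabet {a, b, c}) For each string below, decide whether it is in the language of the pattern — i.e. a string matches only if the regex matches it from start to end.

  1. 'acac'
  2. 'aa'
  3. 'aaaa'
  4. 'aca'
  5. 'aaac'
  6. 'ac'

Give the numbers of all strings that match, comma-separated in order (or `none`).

1, 2, 3, 5, 6

1. 'acac' → match
2. 'aa' → match
3. 'aaaa' → match
4. 'aca' → no match
5. 'aaac' → match
6. 'ac' → match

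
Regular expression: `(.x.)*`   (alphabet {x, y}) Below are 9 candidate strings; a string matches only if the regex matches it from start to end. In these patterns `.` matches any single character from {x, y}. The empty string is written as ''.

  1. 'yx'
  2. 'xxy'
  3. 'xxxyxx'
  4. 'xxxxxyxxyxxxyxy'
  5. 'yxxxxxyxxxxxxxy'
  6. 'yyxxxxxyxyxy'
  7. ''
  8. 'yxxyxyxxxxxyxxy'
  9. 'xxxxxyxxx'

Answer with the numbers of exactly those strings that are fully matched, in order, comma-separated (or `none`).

1. 'yx' → no match
2. 'xxy' → match
3. 'xxxyxx' → match
4 → match
5 → match
6. 'yyxxxxxyxyxy' → no match
7. '' → match
8 → match
9. 'xxxxxyxxx' → match

2, 3, 4, 5, 7, 8, 9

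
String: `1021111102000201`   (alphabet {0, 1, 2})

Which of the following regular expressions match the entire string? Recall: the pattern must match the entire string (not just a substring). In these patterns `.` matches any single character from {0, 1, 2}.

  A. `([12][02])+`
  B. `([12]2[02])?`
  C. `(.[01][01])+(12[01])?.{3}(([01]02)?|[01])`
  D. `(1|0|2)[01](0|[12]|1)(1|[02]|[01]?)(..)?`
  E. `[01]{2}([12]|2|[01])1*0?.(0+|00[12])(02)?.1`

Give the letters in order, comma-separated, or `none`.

A → no match
B → no match
C → no match
D → no match
E → match

E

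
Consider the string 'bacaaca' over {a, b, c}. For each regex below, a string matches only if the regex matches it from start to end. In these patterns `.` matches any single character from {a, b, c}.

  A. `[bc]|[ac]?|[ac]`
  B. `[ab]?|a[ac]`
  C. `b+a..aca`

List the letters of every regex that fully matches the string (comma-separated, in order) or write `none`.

C

A → no match
B → no match
C → match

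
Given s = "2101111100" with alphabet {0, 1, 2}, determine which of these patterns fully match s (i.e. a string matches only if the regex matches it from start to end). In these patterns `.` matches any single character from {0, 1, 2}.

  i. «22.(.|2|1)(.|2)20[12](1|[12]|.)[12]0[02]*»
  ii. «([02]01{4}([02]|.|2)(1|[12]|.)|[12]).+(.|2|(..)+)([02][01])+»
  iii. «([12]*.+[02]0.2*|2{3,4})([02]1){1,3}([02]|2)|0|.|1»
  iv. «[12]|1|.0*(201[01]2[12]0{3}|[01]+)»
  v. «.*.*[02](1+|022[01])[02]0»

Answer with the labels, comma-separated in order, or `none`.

ii, iv, v

i → no match — must start with "22"
ii → match
iii → no match
iv → match
v → match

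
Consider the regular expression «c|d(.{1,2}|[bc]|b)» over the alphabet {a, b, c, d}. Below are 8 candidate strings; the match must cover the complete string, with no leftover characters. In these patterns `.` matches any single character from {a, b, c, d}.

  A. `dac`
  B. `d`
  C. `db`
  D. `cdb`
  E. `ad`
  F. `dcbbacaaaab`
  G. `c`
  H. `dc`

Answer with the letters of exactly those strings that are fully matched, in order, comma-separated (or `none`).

A, C, G, H

A. `dac` → match
B. `d` → no match
C. `db` → match
D. `cdb` → no match
E. `ad` → no match
F. `dcbbacaaaab` → no match
G. `c` → match
H. `dc` → match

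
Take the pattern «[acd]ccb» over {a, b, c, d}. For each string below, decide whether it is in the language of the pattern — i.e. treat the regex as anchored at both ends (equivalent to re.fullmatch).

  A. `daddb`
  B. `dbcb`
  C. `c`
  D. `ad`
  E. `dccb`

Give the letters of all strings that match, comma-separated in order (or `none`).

E

A. `daddb` → no match — must end with `ccb`
B. `dbcb` → no match — must end with `ccb`
C. `c` → no match — must end with `ccb`
D. `ad` → no match — must end with `ccb`
E. `dccb` → match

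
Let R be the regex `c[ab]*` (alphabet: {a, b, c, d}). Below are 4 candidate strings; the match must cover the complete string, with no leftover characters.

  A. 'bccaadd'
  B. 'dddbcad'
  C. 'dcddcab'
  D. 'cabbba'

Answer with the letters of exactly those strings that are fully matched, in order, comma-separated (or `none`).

D

A. 'bccaadd' → no match — must start with 'c'
B. 'dddbcad' → no match — must start with 'c'
C. 'dcddcab' → no match — must start with 'c'
D. 'cabbba' → match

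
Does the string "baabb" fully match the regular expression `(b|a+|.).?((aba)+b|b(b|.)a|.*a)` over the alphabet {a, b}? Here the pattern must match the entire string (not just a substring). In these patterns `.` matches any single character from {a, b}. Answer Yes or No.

No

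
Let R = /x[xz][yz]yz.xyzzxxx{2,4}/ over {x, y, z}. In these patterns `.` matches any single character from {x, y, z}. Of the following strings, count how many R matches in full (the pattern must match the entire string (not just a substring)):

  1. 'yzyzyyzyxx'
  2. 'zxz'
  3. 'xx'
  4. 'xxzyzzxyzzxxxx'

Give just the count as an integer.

1 → no match — must start with 'x'
2 → no match — must start with 'x'
3 → no match
4 → match
Total matched: 1

1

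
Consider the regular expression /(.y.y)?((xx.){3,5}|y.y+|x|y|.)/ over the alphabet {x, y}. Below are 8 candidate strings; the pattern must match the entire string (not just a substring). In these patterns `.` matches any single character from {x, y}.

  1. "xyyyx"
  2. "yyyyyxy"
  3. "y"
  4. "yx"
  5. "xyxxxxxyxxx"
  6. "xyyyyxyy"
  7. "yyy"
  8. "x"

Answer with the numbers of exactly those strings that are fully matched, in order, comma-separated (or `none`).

1 → match
2 → match
3 → match
4 → no match
5 → no match
6 → match
7 → match
8 → match

1, 2, 3, 6, 7, 8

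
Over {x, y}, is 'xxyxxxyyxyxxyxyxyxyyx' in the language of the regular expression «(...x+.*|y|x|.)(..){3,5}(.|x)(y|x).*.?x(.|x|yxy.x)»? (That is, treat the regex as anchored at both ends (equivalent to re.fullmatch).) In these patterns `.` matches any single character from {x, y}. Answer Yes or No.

Yes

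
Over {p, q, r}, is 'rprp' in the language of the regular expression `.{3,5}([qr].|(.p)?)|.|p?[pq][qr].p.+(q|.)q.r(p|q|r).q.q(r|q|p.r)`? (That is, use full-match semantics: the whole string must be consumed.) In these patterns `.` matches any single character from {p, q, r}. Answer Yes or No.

Yes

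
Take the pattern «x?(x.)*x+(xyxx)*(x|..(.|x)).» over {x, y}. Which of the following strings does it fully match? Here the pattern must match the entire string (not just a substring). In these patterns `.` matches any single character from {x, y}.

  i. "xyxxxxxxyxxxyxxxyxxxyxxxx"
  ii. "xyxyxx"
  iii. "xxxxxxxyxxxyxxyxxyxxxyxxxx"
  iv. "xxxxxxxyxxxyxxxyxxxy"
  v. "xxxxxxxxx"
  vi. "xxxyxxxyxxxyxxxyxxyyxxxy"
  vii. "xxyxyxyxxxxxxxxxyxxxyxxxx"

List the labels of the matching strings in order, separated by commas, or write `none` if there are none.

i → match
ii → no match
iii → no match
iv → match
v → match
vi → no match
vii → match

i, iv, v, vii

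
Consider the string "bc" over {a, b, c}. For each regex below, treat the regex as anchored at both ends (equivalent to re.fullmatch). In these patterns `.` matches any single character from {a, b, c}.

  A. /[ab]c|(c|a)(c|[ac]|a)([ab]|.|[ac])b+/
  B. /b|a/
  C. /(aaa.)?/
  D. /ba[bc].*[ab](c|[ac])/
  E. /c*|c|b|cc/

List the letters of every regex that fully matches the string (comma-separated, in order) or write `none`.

A

A → match
B → no match
C → no match
D → no match — must start with "ba"
E → no match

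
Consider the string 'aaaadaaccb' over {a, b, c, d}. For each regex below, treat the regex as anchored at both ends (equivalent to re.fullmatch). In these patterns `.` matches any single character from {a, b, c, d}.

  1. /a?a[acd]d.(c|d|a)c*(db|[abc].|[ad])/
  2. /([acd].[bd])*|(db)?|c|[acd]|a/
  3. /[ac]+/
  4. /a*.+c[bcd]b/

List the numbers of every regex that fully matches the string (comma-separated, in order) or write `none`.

4

1 → no match
2 → no match
3 → no match
4 → match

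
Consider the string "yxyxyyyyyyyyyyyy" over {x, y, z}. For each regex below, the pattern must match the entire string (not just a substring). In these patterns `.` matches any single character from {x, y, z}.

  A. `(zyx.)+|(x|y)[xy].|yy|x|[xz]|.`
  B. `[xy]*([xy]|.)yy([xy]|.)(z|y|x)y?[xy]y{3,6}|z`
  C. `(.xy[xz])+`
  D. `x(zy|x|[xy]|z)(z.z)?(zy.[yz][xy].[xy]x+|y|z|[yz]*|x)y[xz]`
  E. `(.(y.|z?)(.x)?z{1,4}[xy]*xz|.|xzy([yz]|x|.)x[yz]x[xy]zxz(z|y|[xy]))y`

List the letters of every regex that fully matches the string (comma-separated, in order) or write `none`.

A → no match
B → match
C → no match
D → no match — must start with "x"
E → no match

B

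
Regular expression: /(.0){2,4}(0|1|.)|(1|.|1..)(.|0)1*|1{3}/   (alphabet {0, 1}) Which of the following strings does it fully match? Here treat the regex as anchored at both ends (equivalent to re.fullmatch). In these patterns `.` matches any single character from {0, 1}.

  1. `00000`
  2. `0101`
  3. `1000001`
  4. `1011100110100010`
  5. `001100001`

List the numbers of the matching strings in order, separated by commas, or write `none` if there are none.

1. `00000` → match
2. `0101` → no match
3. `1000001` → match
4 → no match
5. `001100001` → no match

1, 3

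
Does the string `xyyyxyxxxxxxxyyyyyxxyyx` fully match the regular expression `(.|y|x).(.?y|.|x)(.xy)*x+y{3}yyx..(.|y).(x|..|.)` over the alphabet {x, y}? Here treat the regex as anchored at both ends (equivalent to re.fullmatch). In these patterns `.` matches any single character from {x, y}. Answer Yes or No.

No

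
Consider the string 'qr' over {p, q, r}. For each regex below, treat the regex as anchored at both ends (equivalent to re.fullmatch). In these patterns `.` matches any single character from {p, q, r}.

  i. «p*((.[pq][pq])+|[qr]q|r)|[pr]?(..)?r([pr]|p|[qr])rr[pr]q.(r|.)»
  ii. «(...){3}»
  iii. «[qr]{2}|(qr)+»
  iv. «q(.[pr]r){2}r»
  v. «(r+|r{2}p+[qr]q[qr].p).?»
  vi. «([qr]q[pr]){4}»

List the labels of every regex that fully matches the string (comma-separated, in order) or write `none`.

iii

i → no match
ii → no match
iii → match
iv → no match — must end with 'rr'
v → no match — must start with 'r'
vi → no match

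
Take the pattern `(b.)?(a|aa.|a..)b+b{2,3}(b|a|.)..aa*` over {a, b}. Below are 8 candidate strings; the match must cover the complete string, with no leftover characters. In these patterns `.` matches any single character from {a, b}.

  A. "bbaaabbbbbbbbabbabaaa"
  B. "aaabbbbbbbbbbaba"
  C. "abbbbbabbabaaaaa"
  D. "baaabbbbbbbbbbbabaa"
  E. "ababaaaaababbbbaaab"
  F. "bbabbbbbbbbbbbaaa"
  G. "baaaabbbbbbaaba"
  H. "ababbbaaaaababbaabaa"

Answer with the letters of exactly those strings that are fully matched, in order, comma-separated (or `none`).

B, D, F, G

A → no match
B → match
C → no match
D → match
E → no match
F → match
G → match
H → no match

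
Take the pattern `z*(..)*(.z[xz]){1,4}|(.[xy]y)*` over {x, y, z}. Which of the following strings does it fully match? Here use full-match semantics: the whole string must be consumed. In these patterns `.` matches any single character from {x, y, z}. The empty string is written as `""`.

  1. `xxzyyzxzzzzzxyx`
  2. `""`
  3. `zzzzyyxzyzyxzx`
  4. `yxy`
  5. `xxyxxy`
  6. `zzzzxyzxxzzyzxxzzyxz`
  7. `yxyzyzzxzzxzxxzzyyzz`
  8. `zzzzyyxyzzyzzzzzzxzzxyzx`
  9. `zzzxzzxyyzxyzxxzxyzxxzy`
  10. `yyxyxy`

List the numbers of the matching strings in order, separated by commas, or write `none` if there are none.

2, 3, 4, 5, 8

1 → no match
2. `""` → match
3 → match
4. `yxy` → match
5. `xxyxxy` → match
6 → no match
7 → no match
8 → match
9 → no match
10. `yyxyxy` → no match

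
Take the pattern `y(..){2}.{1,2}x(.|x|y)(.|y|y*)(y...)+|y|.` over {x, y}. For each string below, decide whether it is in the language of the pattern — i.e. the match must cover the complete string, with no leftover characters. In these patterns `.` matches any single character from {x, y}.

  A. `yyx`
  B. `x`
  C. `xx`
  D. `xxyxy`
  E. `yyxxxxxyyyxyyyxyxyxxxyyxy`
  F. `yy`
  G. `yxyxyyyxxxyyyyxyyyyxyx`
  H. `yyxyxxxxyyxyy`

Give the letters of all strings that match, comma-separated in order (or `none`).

B, E, H

A → no match
B → match
C → no match
D → no match
E → match
F → no match
G → no match
H → match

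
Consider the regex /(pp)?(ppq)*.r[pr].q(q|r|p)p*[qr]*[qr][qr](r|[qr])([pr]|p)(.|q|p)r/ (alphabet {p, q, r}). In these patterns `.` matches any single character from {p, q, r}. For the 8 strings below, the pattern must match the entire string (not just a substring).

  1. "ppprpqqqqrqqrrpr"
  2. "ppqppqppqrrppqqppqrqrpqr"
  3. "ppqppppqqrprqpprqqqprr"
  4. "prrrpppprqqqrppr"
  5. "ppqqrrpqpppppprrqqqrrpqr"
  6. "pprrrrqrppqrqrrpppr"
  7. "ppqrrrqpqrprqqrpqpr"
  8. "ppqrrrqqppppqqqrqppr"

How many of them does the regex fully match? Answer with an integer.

4

1 → match
2 → match
3 → no match
4 → no match
5 → match
6 → no match
7 → no match
8 → match
Total matched: 4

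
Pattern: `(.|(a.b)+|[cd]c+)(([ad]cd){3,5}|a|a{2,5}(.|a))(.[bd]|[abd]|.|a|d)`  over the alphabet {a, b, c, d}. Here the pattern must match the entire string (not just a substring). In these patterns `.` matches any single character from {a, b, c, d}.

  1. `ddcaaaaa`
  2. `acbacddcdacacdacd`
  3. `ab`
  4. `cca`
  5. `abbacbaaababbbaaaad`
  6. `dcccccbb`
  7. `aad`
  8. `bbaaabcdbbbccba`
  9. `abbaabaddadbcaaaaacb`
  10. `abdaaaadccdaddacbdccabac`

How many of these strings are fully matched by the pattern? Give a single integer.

1. `ddcaaaaa` → no match
2 → no match
3. `ab` → no match
4. `cca` → no match
5 → no match
6. `dcccccbb` → no match
7. `aad` → match
8 → no match
9 → no match
10 → no match
Total matched: 1

1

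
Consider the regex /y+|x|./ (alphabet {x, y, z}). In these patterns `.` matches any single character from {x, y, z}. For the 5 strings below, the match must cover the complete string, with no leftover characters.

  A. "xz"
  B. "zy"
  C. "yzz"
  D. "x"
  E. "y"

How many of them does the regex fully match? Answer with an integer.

A → no match
B → no match
C → no match
D → match
E → match
Total matched: 2

2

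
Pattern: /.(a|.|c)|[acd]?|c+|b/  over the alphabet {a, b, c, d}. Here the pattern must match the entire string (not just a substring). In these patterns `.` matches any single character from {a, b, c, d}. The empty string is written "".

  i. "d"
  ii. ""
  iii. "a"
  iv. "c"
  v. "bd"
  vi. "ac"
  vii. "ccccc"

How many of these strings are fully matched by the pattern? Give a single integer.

i. "d" → match
ii. "" → match
iii. "a" → match
iv. "c" → match
v. "bd" → match
vi. "ac" → match
vii. "ccccc" → match
Total matched: 7

7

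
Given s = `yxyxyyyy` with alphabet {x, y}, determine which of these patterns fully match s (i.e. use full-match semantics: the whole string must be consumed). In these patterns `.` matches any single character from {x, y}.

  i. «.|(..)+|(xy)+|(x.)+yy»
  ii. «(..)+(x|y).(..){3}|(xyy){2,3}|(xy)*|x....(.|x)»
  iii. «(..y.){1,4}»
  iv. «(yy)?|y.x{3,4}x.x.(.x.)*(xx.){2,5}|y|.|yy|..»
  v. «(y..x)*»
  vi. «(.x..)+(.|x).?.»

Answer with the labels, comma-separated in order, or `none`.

i, iii

i → match
ii → no match
iii → match
iv → no match
v → no match
vi → no match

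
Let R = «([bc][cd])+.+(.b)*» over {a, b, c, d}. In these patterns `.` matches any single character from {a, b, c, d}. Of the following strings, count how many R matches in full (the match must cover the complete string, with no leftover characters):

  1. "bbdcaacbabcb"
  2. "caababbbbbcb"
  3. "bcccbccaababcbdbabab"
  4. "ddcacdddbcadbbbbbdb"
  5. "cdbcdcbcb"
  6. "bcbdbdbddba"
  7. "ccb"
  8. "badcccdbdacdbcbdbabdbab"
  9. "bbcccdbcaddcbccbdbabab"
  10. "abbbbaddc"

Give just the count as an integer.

4

1 → no match
2 → no match
3 → match
4 → no match
5 → match
6 → match
7 → match
8 → no match
9 → no match
10 → no match
Total matched: 4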